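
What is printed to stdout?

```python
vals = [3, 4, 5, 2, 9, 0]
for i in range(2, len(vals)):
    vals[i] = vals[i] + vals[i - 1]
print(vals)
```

i=2: vals[2] = 5+4 = 9 → [3, 4, 9, 2, 9, 0]
i=3: vals[3] = 2+9 = 11 → [3, 4, 9, 11, 9, 0]
i=4: vals[4] = 9+11 = 20 → [3, 4, 9, 11, 20, 0]
i=5: vals[5] = 0+20 = 20 → [3, 4, 9, 11, 20, 20]

[3, 4, 9, 11, 20, 20]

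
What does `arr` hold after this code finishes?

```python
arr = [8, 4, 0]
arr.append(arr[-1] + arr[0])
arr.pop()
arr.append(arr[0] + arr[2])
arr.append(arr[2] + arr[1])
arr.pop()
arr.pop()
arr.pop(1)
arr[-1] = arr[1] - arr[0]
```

append arr[-1]+arr[0] = 0+8 = 8 → [8, 4, 0, 8]
pop() removes 8 → [8, 4, 0]
append arr[0]+arr[2] = 8+0 = 8 → [8, 4, 0, 8]
append arr[2]+arr[1] = 0+4 = 4 → [8, 4, 0, 8, 4]
pop() removes 4 → [8, 4, 0, 8]
pop() removes 8 → [8, 4, 0]
pop(1) removes 4 → [8, 0]
arr[-1] = arr[1]-arr[0] = 0-8 = -8 → [8, -8]

[8, -8]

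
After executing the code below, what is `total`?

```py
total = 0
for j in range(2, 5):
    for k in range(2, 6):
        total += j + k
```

j=2,k=2: total = 0+4 = 4
j=2,k=3: total = 4+5 = 9
j=2,k=4: total = 9+6 = 15
j=2,k=5: total = 15+7 = 22
j=3,k=2: total = 22+5 = 27
j=3,k=3: total = 27+6 = 33
j=3,k=4: total = 33+7 = 40
j=3,k=5: total = 40+8 = 48
j=4,k=2: total = 48+6 = 54
j=4,k=3: total = 54+7 = 61
j=4,k=4: total = 61+8 = 69
j=4,k=5: total = 69+9 = 78

78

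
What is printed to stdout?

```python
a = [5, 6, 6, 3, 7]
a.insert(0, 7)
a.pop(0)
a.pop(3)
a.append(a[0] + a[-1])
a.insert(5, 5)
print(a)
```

[5, 6, 6, 7, 12, 5]

insert 7 at 0 → [7, 5, 6, 6, 3, 7]
pop(0) removes 7 → [5, 6, 6, 3, 7]
pop(3) removes 3 → [5, 6, 6, 7]
append a[0]+a[-1] = 5+7 = 12 → [5, 6, 6, 7, 12]
insert 5 at 5 → [5, 6, 6, 7, 12, 5]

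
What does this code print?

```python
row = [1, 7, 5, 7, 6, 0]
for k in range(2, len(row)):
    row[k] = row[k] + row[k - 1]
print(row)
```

k=2: row[2] = 5+7 = 12 → [1, 7, 12, 7, 6, 0]
k=3: row[3] = 7+12 = 19 → [1, 7, 12, 19, 6, 0]
k=4: row[4] = 6+19 = 25 → [1, 7, 12, 19, 25, 0]
k=5: row[5] = 0+25 = 25 → [1, 7, 12, 19, 25, 25]

[1, 7, 12, 19, 25, 25]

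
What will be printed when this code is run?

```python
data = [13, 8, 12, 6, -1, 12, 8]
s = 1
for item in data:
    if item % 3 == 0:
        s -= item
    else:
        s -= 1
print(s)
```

item=13: not %3==0, s = 1-1 = 0
item=8: not %3==0, s = 0-1 = -1
item=12: %3==0, s = (-1)-12 = -13
item=6: %3==0, s = (-13)-6 = -19
item=-1: not %3==0, s = (-19)-1 = -20
item=12: %3==0, s = (-20)-12 = -32
item=8: not %3==0, s = (-32)-1 = -33

-33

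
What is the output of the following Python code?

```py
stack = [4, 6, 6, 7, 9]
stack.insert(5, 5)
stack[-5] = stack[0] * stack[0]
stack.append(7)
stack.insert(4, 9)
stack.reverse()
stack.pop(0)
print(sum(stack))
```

56

insert 5 at 5 → [4, 6, 6, 7, 9, 5]
stack[-5] = stack[0]*stack[0] = 4*4 = 16 → [4, 16, 6, 7, 9, 5]
append 7 → [4, 16, 6, 7, 9, 5, 7]
insert 9 at 4 → [4, 16, 6, 7, 9, 9, 5, 7]
reverse → [7, 5, 9, 9, 7, 6, 16, 4]
pop(0) removes 7 → [5, 9, 9, 7, 6, 16, 4]
sum = 56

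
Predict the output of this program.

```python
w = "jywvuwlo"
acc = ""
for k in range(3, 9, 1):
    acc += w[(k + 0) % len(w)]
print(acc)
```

k=3: add w[3]='v' → 'v'
k=4: add w[4]='u' → 'vu'
k=5: add w[5]='w' → 'vuw'
k=6: add w[6]='l' → 'vuwl'
k=7: add w[7]='o' → 'vuwlo'
k=8: add w[0]='j' → 'vuwloj'

vuwloj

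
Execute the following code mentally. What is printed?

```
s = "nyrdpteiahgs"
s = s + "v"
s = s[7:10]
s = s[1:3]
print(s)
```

ah

+ 'v' → 'nyrdpteiahgsv'
slice [7:10] → 'iah'
slice [1:3] → 'ah'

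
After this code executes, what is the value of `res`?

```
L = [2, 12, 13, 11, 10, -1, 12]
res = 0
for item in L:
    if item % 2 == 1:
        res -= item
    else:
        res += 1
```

-19

item=2: not odd, res = 0+1 = 1
item=12: not odd, res = 1+1 = 2
item=13: odd, res = 2-13 = -11
item=11: odd, res = (-11)-11 = -22
item=10: not odd, res = (-22)+1 = -21
item=-1: odd, res = (-21)-(-1) = -20
item=12: not odd, res = (-20)+1 = -19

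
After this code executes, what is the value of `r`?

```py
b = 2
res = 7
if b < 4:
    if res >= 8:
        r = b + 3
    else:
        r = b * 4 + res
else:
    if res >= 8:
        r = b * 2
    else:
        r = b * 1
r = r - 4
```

11

b=2, res=7
b < 4 is True; res >= 8 is False
→ r = b * 4 + res = 15
r = 15-4 = 11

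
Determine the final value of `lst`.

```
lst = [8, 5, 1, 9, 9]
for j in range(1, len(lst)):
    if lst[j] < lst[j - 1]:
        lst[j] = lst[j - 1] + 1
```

j=1: 5<8, lst[1] = 8+1 = 9 → [8, 9, 1, 9, 9]
j=2: 1<9, lst[2] = 9+1 = 10 → [8, 9, 10, 9, 9]
j=3: 9<10, lst[3] = 10+1 = 11 → [8, 9, 10, 11, 9]
j=4: 9<11, lst[4] = 11+1 = 12 → [8, 9, 10, 11, 12]

[8, 9, 10, 11, 12]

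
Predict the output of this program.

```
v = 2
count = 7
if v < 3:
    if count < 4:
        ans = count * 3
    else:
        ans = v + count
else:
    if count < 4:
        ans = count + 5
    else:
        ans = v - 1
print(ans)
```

9

v=2, count=7
v < 3 is True; count < 4 is False
→ ans = v + count = 9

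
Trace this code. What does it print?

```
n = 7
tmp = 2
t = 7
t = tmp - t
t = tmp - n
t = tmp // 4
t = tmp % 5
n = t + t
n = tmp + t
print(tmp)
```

t = 2-7 = -5
t = 2-7 = -5
t = 2//4 = 0
t = 2%5 = 2
n = 2+2 = 4
n = 2+2 = 4

2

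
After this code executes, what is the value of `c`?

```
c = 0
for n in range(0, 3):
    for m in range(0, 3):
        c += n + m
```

n=0,m=0: c = 0+0 = 0
n=0,m=1: c = 0+1 = 1
n=0,m=2: c = 1+2 = 3
n=1,m=0: c = 3+1 = 4
n=1,m=1: c = 4+2 = 6
n=1,m=2: c = 6+3 = 9
n=2,m=0: c = 9+2 = 11
n=2,m=1: c = 11+3 = 14
n=2,m=2: c = 14+4 = 18

18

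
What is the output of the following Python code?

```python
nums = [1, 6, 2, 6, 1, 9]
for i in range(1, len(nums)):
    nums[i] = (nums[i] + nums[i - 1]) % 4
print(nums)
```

[1, 3, 1, 3, 0, 1]

i=1: nums[1] = (6+1)%4 = 3 → [1, 3, 2, 6, 1, 9]
i=2: nums[2] = (2+3)%4 = 1 → [1, 3, 1, 6, 1, 9]
i=3: nums[3] = (6+1)%4 = 3 → [1, 3, 1, 3, 1, 9]
i=4: nums[4] = (1+3)%4 = 0 → [1, 3, 1, 3, 0, 9]
i=5: nums[5] = (9+0)%4 = 1 → [1, 3, 1, 3, 0, 1]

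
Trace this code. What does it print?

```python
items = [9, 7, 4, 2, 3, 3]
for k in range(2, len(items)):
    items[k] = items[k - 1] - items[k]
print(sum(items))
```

13

k=2: items[2] = 7-4 = 3 → [9, 7, 3, 2, 3, 3]
k=3: items[3] = 3-2 = 1 → [9, 7, 3, 1, 3, 3]
k=4: items[4] = 1-3 = -2 → [9, 7, 3, 1, -2, 3]
k=5: items[5] = (-2)-3 = -5 → [9, 7, 3, 1, -2, -5]
sum = 13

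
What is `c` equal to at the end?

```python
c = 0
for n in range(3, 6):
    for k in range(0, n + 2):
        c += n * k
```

195

n=3,k=0: c = 0+0 = 0
n=3,k=1: c = 0+3 = 3
n=3,k=2: c = 3+6 = 9
n=3,k=3: c = 9+9 = 18
n=3,k=4: c = 18+12 = 30
n=4,k=0: c = 30+0 = 30
n=4,k=1: c = 30+4 = 34
n=4,k=2: c = 34+8 = 42
n=4,k=3: c = 42+12 = 54
n=4,k=4: c = 54+16 = 70
n=4,k=5: c = 70+20 = 90
n=5,k=0: c = 90+0 = 90
n=5,k=1: c = 90+5 = 95
n=5,k=2: c = 95+10 = 105
n=5,k=3: c = 105+15 = 120
n=5,k=4: c = 120+20 = 140
n=5,k=5: c = 140+25 = 165
n=5,k=6: c = 165+30 = 195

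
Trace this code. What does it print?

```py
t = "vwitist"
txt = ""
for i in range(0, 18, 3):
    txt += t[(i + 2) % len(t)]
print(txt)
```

iswivt

i=0: add t[2]='i' → 'i'
i=3: add t[5]='s' → 'is'
i=6: add t[1]='w' → 'isw'
i=9: add t[4]='i' → 'iswi'
i=12: add t[0]='v' → 'iswiv'
i=15: add t[3]='t' → 'iswivt'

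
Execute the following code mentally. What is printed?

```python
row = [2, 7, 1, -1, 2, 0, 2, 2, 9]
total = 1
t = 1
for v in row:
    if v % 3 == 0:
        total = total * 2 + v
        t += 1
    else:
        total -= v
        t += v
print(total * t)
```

v=2: not %3==0, total = 1-2 = -1; t=3
v=7: not %3==0, total = (-1)-7 = -8; t=10
v=1: not %3==0, total = (-8)-1 = -9; t=11
v=-1: not %3==0, total = (-9)-(-1) = -8; t=10
v=2: not %3==0, total = (-8)-2 = -10; t=12
v=0: %3==0, total = (-10)*2+0 = -20; t=13
v=2: not %3==0, total = (-20)-2 = -22; t=15
v=2: not %3==0, total = (-22)-2 = -24; t=17
v=9: %3==0, total = (-24)*2+9 = -39; t=18
total*t = (-39)*18 = -702

-702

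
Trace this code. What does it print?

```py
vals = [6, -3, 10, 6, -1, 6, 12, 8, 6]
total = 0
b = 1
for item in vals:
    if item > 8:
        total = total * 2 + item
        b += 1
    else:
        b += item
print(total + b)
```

item=6: not >8; b=7
item=-3: not >8; b=4
item=10: >8, total = 0*2+10 = 10; b=5
item=6: not >8; b=11
item=-1: not >8; b=10
item=6: not >8; b=16
item=12: >8, total = 10*2+12 = 32; b=17
item=8: not >8; b=25
item=6: not >8; b=31
total+b = 32+31 = 63

63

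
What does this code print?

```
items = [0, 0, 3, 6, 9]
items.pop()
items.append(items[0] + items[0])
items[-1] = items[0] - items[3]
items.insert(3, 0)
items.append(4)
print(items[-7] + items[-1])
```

4

pop() removes 9 → [0, 0, 3, 6]
append items[0]+items[0] = 0+0 = 0 → [0, 0, 3, 6, 0]
items[-1] = items[0]-items[3] = 0-6 = -6 → [0, 0, 3, 6, -6]
insert 0 at 3 → [0, 0, 3, 0, 6, -6]
append 4 → [0, 0, 3, 0, 6, -6, 4]
items[-7]+items[-1] = 0+4 = 4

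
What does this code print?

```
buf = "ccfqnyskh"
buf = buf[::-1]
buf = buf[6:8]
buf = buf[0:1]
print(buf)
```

f

reverse → 'hksynqfcc'
slice [6:8] → 'fc'
slice [0:1] → 'f'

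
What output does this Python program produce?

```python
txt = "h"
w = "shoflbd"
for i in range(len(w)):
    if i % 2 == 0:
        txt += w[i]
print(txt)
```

hsold

i=0: add 's' → 'hs'
i=1: skip
i=2: add 'o' → 'hso'
i=3: skip
i=4: add 'l' → 'hsol'
i=5: skip
i=6: add 'd' → 'hsold'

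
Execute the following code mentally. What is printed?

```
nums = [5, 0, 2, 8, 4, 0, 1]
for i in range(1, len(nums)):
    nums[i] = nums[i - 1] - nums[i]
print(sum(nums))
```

i=1: nums[1] = 5-0 = 5 → [5, 5, 2, 8, 4, 0, 1]
i=2: nums[2] = 5-2 = 3 → [5, 5, 3, 8, 4, 0, 1]
i=3: nums[3] = 3-8 = -5 → [5, 5, 3, -5, 4, 0, 1]
i=4: nums[4] = (-5)-4 = -9 → [5, 5, 3, -5, -9, 0, 1]
i=5: nums[5] = (-9)-0 = -9 → [5, 5, 3, -5, -9, -9, 1]
i=6: nums[6] = (-9)-1 = -10 → [5, 5, 3, -5, -9, -9, -10]
sum = -20

-20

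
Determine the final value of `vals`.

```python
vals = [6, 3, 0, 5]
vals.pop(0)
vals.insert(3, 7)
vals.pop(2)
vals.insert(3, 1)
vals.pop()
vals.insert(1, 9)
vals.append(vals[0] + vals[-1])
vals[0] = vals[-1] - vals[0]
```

pop(0) removes 6 → [3, 0, 5]
insert 7 at 3 → [3, 0, 5, 7]
pop(2) removes 5 → [3, 0, 7]
insert 1 at 3 → [3, 0, 7, 1]
pop() removes 1 → [3, 0, 7]
insert 9 at 1 → [3, 9, 0, 7]
append vals[0]+vals[-1] = 3+7 = 10 → [3, 9, 0, 7, 10]
vals[0] = vals[-1]-vals[0] = 10-3 = 7 → [7, 9, 0, 7, 10]

[7, 9, 0, 7, 10]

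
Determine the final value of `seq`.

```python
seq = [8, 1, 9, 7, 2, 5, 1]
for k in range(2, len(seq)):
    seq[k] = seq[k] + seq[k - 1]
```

k=2: seq[2] = 9+1 = 10 → [8, 1, 10, 7, 2, 5, 1]
k=3: seq[3] = 7+10 = 17 → [8, 1, 10, 17, 2, 5, 1]
k=4: seq[4] = 2+17 = 19 → [8, 1, 10, 17, 19, 5, 1]
k=5: seq[5] = 5+19 = 24 → [8, 1, 10, 17, 19, 24, 1]
k=6: seq[6] = 1+24 = 25 → [8, 1, 10, 17, 19, 24, 25]

[8, 1, 10, 17, 19, 24, 25]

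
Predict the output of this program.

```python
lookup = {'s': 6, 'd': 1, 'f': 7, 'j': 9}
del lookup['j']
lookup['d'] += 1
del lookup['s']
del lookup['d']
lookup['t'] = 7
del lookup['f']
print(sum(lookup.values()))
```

del 'j' → {'s': 6, 'd': 1, 'f': 7}
lookup['d'] = 1+1 = 2 → {'s': 6, 'd': 2, 'f': 7}
del 's' → {'d': 2, 'f': 7}
del 'd' → {'f': 7}
lookup['t'] = 7 → {'f': 7, 't': 7}
del 'f' → {'t': 7}
sum of values = 7

7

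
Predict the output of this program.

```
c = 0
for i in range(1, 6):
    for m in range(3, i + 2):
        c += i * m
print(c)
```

165

i=2,m=3: c = 0+6 = 6
i=3,m=3: c = 6+9 = 15
i=3,m=4: c = 15+12 = 27
i=4,m=3: c = 27+12 = 39
i=4,m=4: c = 39+16 = 55
i=4,m=5: c = 55+20 = 75
i=5,m=3: c = 75+15 = 90
i=5,m=4: c = 90+20 = 110
i=5,m=5: c = 110+25 = 135
i=5,m=6: c = 135+30 = 165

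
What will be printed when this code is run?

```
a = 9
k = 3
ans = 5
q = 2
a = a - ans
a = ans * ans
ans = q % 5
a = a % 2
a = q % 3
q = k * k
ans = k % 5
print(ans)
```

3

a = 9-5 = 4
a = 5*5 = 25
ans = 2%5 = 2
a = 25%2 = 1
a = 2%3 = 2
q = 3*3 = 9
ans = 3%5 = 3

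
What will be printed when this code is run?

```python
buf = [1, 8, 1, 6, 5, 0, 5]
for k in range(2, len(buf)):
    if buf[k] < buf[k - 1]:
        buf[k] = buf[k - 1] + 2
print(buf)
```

[1, 8, 10, 12, 14, 16, 18]

k=2: 1<8, buf[2] = 8+2 = 10 → [1, 8, 10, 6, 5, 0, 5]
k=3: 6<10, buf[3] = 10+2 = 12 → [1, 8, 10, 12, 5, 0, 5]
k=4: 5<12, buf[4] = 12+2 = 14 → [1, 8, 10, 12, 14, 0, 5]
k=5: 0<14, buf[5] = 14+2 = 16 → [1, 8, 10, 12, 14, 16, 5]
k=6: 5<16, buf[6] = 16+2 = 18 → [1, 8, 10, 12, 14, 16, 18]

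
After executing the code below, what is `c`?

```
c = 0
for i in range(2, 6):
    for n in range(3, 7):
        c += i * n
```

252

i=2,n=3: c = 0+6 = 6
i=2,n=4: c = 6+8 = 14
i=2,n=5: c = 14+10 = 24
i=2,n=6: c = 24+12 = 36
i=3,n=3: c = 36+9 = 45
i=3,n=4: c = 45+12 = 57
i=3,n=5: c = 57+15 = 72
i=3,n=6: c = 72+18 = 90
i=4,n=3: c = 90+12 = 102
i=4,n=4: c = 102+16 = 118
i=4,n=5: c = 118+20 = 138
i=4,n=6: c = 138+24 = 162
i=5,n=3: c = 162+15 = 177
i=5,n=4: c = 177+20 = 197
i=5,n=5: c = 197+25 = 222
i=5,n=6: c = 222+30 = 252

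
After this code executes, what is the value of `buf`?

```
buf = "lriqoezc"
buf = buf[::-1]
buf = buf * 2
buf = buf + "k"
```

reverse → 'czeoqirl'
repeat ×2 → 'czeoqirlczeoqirl'
+ 'k' → 'czeoqirlczeoqirlk'

'czeoqirlczeoqirlk'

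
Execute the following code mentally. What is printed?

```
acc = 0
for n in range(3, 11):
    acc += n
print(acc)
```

n=3: acc = 0+3 = 3
n=4: acc = 3+4 = 7
n=5: acc = 7+5 = 12
n=6: acc = 12+6 = 18
n=7: acc = 18+7 = 25
n=8: acc = 25+8 = 33
n=9: acc = 33+9 = 42
n=10: acc = 42+10 = 52

52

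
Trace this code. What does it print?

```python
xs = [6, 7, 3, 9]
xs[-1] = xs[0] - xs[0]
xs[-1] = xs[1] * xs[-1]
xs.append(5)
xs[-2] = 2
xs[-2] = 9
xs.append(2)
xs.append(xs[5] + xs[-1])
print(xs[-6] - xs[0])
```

xs[-1] = xs[0]-xs[0] = 6-6 = 0 → [6, 7, 3, 0]
xs[-1] = xs[1]*xs[-1] = 7*0 = 0 → [6, 7, 3, 0]
append 5 → [6, 7, 3, 0, 5]
xs[-2] = 2 → [6, 7, 3, 2, 5]
xs[-2] = 9 → [6, 7, 3, 9, 5]
append 2 → [6, 7, 3, 9, 5, 2]
append xs[5]+xs[-1] = 2+2 = 4 → [6, 7, 3, 9, 5, 2, 4]
xs[-6]-xs[0] = 7-6 = 1

1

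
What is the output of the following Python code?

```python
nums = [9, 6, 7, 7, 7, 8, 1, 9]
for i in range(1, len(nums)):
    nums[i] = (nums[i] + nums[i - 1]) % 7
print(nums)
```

i=1: nums[1] = (6+9)%7 = 1 → [9, 1, 7, 7, 7, 8, 1, 9]
i=2: nums[2] = (7+1)%7 = 1 → [9, 1, 1, 7, 7, 8, 1, 9]
i=3: nums[3] = (7+1)%7 = 1 → [9, 1, 1, 1, 7, 8, 1, 9]
i=4: nums[4] = (7+1)%7 = 1 → [9, 1, 1, 1, 1, 8, 1, 9]
i=5: nums[5] = (8+1)%7 = 2 → [9, 1, 1, 1, 1, 2, 1, 9]
i=6: nums[6] = (1+2)%7 = 3 → [9, 1, 1, 1, 1, 2, 3, 9]
i=7: nums[7] = (9+3)%7 = 5 → [9, 1, 1, 1, 1, 2, 3, 5]

[9, 1, 1, 1, 1, 2, 3, 5]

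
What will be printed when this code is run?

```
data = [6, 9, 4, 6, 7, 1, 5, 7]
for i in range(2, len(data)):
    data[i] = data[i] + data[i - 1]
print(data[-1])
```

i=2: data[2] = 4+9 = 13 → [6, 9, 13, 6, 7, 1, 5, 7]
i=3: data[3] = 6+13 = 19 → [6, 9, 13, 19, 7, 1, 5, 7]
i=4: data[4] = 7+19 = 26 → [6, 9, 13, 19, 26, 1, 5, 7]
i=5: data[5] = 1+26 = 27 → [6, 9, 13, 19, 26, 27, 5, 7]
i=6: data[6] = 5+27 = 32 → [6, 9, 13, 19, 26, 27, 32, 7]
i=7: data[7] = 7+32 = 39 → [6, 9, 13, 19, 26, 27, 32, 39]

39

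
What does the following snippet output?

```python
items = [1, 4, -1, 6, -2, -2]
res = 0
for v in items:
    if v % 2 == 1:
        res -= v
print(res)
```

v=1: odd, res = 0-1 = -1
v=4: not odd
v=-1: odd, res = (-1)-(-1) = 0
v=6: not odd
v=-2: not odd
v=-2: not odd

0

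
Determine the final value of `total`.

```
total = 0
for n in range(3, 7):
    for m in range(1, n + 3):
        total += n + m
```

n=3,m=1: total = 0+4 = 4
n=3,m=2: total = 4+5 = 9
n=3,m=3: total = 9+6 = 15
n=3,m=4: total = 15+7 = 22
n=3,m=5: total = 22+8 = 30
n=4,m=1: total = 30+5 = 35
n=4,m=2: total = 35+6 = 41
n=4,m=3: total = 41+7 = 48
n=4,m=4: total = 48+8 = 56
n=4,m=5: total = 56+9 = 65
n=4,m=6: total = 65+10 = 75
n=5,m=1: total = 75+6 = 81
n=5,m=2: total = 81+7 = 88
n=5,m=3: total = 88+8 = 96
n=5,m=4: total = 96+9 = 105
n=5,m=5: total = 105+10 = 115
n=5,m=6: total = 115+11 = 126
n=5,m=7: total = 126+12 = 138
n=6,m=1: total = 138+7 = 145
n=6,m=2: total = 145+8 = 153
n=6,m=3: total = 153+9 = 162
n=6,m=4: total = 162+10 = 172
n=6,m=5: total = 172+11 = 183
n=6,m=6: total = 183+12 = 195
n=6,m=7: total = 195+13 = 208
n=6,m=8: total = 208+14 = 222

222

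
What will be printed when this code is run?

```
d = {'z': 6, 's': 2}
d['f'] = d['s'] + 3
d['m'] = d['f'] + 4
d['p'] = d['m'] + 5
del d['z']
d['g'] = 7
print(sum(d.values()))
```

37

d['f'] = d['s']+3 = 5 → {'z': 6, 's': 2, 'f': 5}
d['m'] = d['f']+4 = 9 → {'z': 6, 's': 2, 'f': 5, 'm': 9}
d['p'] = d['m']+5 = 14 → {'z': 6, 's': 2, 'f': 5, 'm': 9, 'p': 14}
del 'z' → {'s': 2, 'f': 5, 'm': 9, 'p': 14}
d['g'] = 7 → {'s': 2, 'f': 5, 'm': 9, 'p': 14, 'g': 7}
sum of values = 37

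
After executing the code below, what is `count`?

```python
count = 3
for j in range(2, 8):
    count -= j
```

-24

j=2: count = 3-2 = 1
j=3: count = 1-3 = -2
j=4: count = (-2)-4 = -6
j=5: count = (-6)-5 = -11
j=6: count = (-11)-6 = -17
j=7: count = (-17)-7 = -24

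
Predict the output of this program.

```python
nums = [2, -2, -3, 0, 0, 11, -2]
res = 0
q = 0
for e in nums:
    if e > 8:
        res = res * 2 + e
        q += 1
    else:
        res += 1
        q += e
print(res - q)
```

26

e=2: not >8, res = 0+1 = 1; q=2
e=-2: not >8, res = 1+1 = 2; q=0
e=-3: not >8, res = 2+1 = 3; q=-3
e=0: not >8, res = 3+1 = 4; q=-3
e=0: not >8, res = 4+1 = 5; q=-3
e=11: >8, res = 5*2+11 = 21; q=-2
e=-2: not >8, res = 21+1 = 22; q=-4
res-q = 22-(-4) = 26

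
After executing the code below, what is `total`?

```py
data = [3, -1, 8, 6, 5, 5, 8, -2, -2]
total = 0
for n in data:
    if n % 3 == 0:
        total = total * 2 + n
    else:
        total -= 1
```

n=3: %3==0, total = 0*2+3 = 3
n=-1: not %3==0, total = 3-1 = 2
n=8: not %3==0, total = 2-1 = 1
n=6: %3==0, total = 1*2+6 = 8
n=5: not %3==0, total = 8-1 = 7
n=5: not %3==0, total = 7-1 = 6
n=8: not %3==0, total = 6-1 = 5
n=-2: not %3==0, total = 5-1 = 4
n=-2: not %3==0, total = 4-1 = 3

3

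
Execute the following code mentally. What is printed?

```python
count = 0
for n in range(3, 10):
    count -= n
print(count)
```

n=3: count = 0-3 = -3
n=4: count = (-3)-4 = -7
n=5: count = (-7)-5 = -12
n=6: count = (-12)-6 = -18
n=7: count = (-18)-7 = -25
n=8: count = (-25)-8 = -33
n=9: count = (-33)-9 = -42

-42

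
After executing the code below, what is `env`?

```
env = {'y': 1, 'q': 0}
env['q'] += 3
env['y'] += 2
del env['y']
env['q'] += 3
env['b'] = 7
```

{'q': 6, 'b': 7}

env['q'] = 0+3 = 3 → {'y': 1, 'q': 3}
env['y'] = 1+2 = 3 → {'y': 3, 'q': 3}
del 'y' → {'q': 3}
env['q'] = 3+3 = 6 → {'q': 6}
env['b'] = 7 → {'q': 6, 'b': 7}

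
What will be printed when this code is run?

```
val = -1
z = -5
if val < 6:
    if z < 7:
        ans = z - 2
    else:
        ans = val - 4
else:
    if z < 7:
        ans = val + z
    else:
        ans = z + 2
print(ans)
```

val=-1, z=-5
val < 6 is True; z < 7 is True
→ ans = z - 2 = -7

-7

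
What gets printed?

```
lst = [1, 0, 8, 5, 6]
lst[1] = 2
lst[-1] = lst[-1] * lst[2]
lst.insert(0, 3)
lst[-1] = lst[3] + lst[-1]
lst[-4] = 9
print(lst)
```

[3, 1, 9, 8, 5, 56]

lst[1] = 2 → [1, 2, 8, 5, 6]
lst[-1] = lst[-1]*lst[2] = 6*8 = 48 → [1, 2, 8, 5, 48]
insert 3 at 0 → [3, 1, 2, 8, 5, 48]
lst[-1] = lst[3]+lst[-1] = 8+48 = 56 → [3, 1, 2, 8, 5, 56]
lst[-4] = 9 → [3, 1, 9, 8, 5, 56]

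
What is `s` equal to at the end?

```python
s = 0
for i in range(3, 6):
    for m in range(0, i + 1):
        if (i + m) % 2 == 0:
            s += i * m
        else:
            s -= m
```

69

i=3,m=0: odd sum, s = 0-0 = 0
i=3,m=1: even sum, s = 0+3 = 3
i=3,m=2: odd sum, s = 3-2 = 1
i=3,m=3: even sum, s = 1+9 = 10
i=4,m=0: even sum, s = 10+0 = 10
i=4,m=1: odd sum, s = 10-1 = 9
i=4,m=2: even sum, s = 9+8 = 17
i=4,m=3: odd sum, s = 17-3 = 14
i=4,m=4: even sum, s = 14+16 = 30
i=5,m=0: odd sum, s = 30-0 = 30
i=5,m=1: even sum, s = 30+5 = 35
i=5,m=2: odd sum, s = 35-2 = 33
i=5,m=3: even sum, s = 33+15 = 48
i=5,m=4: odd sum, s = 48-4 = 44
i=5,m=5: even sum, s = 44+25 = 69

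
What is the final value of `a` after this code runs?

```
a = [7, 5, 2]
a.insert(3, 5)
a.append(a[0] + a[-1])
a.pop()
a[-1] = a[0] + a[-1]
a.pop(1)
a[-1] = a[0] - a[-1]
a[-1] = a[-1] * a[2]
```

insert 5 at 3 → [7, 5, 2, 5]
append a[0]+a[-1] = 7+5 = 12 → [7, 5, 2, 5, 12]
pop() removes 12 → [7, 5, 2, 5]
a[-1] = a[0]+a[-1] = 7+5 = 12 → [7, 5, 2, 12]
pop(1) removes 5 → [7, 2, 12]
a[-1] = a[0]-a[-1] = 7-12 = -5 → [7, 2, -5]
a[-1] = a[-1]*a[2] = (-5)*(-5) = 25 → [7, 2, 25]

[7, 2, 25]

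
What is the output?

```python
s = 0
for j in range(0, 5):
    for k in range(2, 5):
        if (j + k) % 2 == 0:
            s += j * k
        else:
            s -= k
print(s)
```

j=0,k=2: even sum, s = 0+0 = 0
j=0,k=3: odd sum, s = 0-3 = -3
j=0,k=4: even sum, s = (-3)+0 = -3
j=1,k=2: odd sum, s = (-3)-2 = -5
j=1,k=3: even sum, s = (-5)+3 = -2
j=1,k=4: odd sum, s = (-2)-4 = -6
j=2,k=2: even sum, s = (-6)+4 = -2
j=2,k=3: odd sum, s = (-2)-3 = -5
j=2,k=4: even sum, s = (-5)+8 = 3
j=3,k=2: odd sum, s = 3-2 = 1
j=3,k=3: even sum, s = 1+9 = 10
j=3,k=4: odd sum, s = 10-4 = 6
j=4,k=2: even sum, s = 6+8 = 14
j=4,k=3: odd sum, s = 14-3 = 11
j=4,k=4: even sum, s = 11+16 = 27

27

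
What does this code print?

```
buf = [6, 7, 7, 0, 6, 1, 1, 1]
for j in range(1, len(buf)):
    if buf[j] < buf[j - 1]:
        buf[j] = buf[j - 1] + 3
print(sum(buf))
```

j=1: 7>=6, unchanged → [6, 7, 7, 0, 6, 1, 1, 1]
j=2: 7>=7, unchanged → [6, 7, 7, 0, 6, 1, 1, 1]
j=3: 0<7, buf[3] = 7+3 = 10 → [6, 7, 7, 10, 6, 1, 1, 1]
j=4: 6<10, buf[4] = 10+3 = 13 → [6, 7, 7, 10, 13, 1, 1, 1]
j=5: 1<13, buf[5] = 13+3 = 16 → [6, 7, 7, 10, 13, 16, 1, 1]
j=6: 1<16, buf[6] = 16+3 = 19 → [6, 7, 7, 10, 13, 16, 19, 1]
j=7: 1<19, buf[7] = 19+3 = 22 → [6, 7, 7, 10, 13, 16, 19, 22]
sum = 100

100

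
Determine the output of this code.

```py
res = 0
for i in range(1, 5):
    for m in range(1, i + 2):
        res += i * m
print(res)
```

105

i=1,m=1: res = 0+1 = 1
i=1,m=2: res = 1+2 = 3
i=2,m=1: res = 3+2 = 5
i=2,m=2: res = 5+4 = 9
i=2,m=3: res = 9+6 = 15
i=3,m=1: res = 15+3 = 18
i=3,m=2: res = 18+6 = 24
i=3,m=3: res = 24+9 = 33
i=3,m=4: res = 33+12 = 45
i=4,m=1: res = 45+4 = 49
i=4,m=2: res = 49+8 = 57
i=4,m=3: res = 57+12 = 69
i=4,m=4: res = 69+16 = 85
i=4,m=5: res = 85+20 = 105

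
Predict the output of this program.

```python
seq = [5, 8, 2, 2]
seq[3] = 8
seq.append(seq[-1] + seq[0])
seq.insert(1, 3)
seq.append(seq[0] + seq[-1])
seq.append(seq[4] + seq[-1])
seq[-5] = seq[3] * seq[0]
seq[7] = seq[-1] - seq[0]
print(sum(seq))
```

86

seq[3] = 8 → [5, 8, 2, 8]
append seq[-1]+seq[0] = 8+5 = 13 → [5, 8, 2, 8, 13]
insert 3 at 1 → [5, 3, 8, 2, 8, 13]
append seq[0]+seq[-1] = 5+13 = 18 → [5, 3, 8, 2, 8, 13, 18]
append seq[4]+seq[-1] = 8+18 = 26 → [5, 3, 8, 2, 8, 13, 18, 26]
seq[-5] = seq[3]*seq[0] = 2*5 = 10 → [5, 3, 8, 10, 8, 13, 18, 26]
seq[7] = seq[-1]-seq[0] = 26-5 = 21 → [5, 3, 8, 10, 8, 13, 18, 21]
sum = 86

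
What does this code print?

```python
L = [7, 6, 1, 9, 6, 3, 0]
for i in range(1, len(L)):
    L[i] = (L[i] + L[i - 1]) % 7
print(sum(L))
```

i=1: L[1] = (6+7)%7 = 6 → [7, 6, 1, 9, 6, 3, 0]
i=2: L[2] = (1+6)%7 = 0 → [7, 6, 0, 9, 6, 3, 0]
i=3: L[3] = (9+0)%7 = 2 → [7, 6, 0, 2, 6, 3, 0]
i=4: L[4] = (6+2)%7 = 1 → [7, 6, 0, 2, 1, 3, 0]
i=5: L[5] = (3+1)%7 = 4 → [7, 6, 0, 2, 1, 4, 0]
i=6: L[6] = (0+4)%7 = 4 → [7, 6, 0, 2, 1, 4, 4]
sum = 24

24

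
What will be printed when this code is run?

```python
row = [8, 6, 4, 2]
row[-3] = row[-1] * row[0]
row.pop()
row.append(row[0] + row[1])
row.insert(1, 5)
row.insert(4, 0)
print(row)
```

[8, 5, 16, 4, 0, 24]

row[-3] = row[-1]*row[0] = 2*8 = 16 → [8, 16, 4, 2]
pop() removes 2 → [8, 16, 4]
append row[0]+row[1] = 8+16 = 24 → [8, 16, 4, 24]
insert 5 at 1 → [8, 5, 16, 4, 24]
insert 0 at 4 → [8, 5, 16, 4, 0, 24]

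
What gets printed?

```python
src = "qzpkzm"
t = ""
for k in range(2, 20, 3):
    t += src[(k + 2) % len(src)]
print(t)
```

k=2: add src[4]='z' → 'z'
k=5: add src[1]='z' → 'zz'
k=8: add src[4]='z' → 'zzz'
k=11: add src[1]='z' → 'zzzz'
k=14: add src[4]='z' → 'zzzzz'
k=17: add src[1]='z' → 'zzzzzz'

zzzzzz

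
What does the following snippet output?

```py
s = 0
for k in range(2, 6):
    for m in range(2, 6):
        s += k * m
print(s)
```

196

k=2,m=2: s = 0+4 = 4
k=2,m=3: s = 4+6 = 10
k=2,m=4: s = 10+8 = 18
k=2,m=5: s = 18+10 = 28
k=3,m=2: s = 28+6 = 34
k=3,m=3: s = 34+9 = 43
k=3,m=4: s = 43+12 = 55
k=3,m=5: s = 55+15 = 70
k=4,m=2: s = 70+8 = 78
k=4,m=3: s = 78+12 = 90
k=4,m=4: s = 90+16 = 106
k=4,m=5: s = 106+20 = 126
k=5,m=2: s = 126+10 = 136
k=5,m=3: s = 136+15 = 151
k=5,m=4: s = 151+20 = 171
k=5,m=5: s = 171+25 = 196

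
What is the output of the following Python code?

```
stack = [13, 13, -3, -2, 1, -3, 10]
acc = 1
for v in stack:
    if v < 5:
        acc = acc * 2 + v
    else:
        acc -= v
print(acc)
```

-443

v=13: not <5, acc = 1-13 = -12
v=13: not <5, acc = (-12)-13 = -25
v=-3: <5, acc = (-25)*2+(-3) = -53
v=-2: <5, acc = (-53)*2+(-2) = -108
v=1: <5, acc = (-108)*2+1 = -215
v=-3: <5, acc = (-215)*2+(-3) = -433
v=10: not <5, acc = (-433)-10 = -443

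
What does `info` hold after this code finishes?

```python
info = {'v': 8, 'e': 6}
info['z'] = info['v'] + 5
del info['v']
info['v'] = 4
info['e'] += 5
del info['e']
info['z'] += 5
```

{'z': 18, 'v': 4}

info['z'] = info['v']+5 = 13 → {'v': 8, 'e': 6, 'z': 13}
del 'v' → {'e': 6, 'z': 13}
info['v'] = 4 → {'e': 6, 'z': 13, 'v': 4}
info['e'] = 6+5 = 11 → {'e': 11, 'z': 13, 'v': 4}
del 'e' → {'z': 13, 'v': 4}
info['z'] = 13+5 = 18 → {'z': 18, 'v': 4}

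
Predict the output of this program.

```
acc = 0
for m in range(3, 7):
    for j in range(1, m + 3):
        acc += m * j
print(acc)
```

m=3,j=1: acc = 0+3 = 3
m=3,j=2: acc = 3+6 = 9
m=3,j=3: acc = 9+9 = 18
m=3,j=4: acc = 18+12 = 30
m=3,j=5: acc = 30+15 = 45
m=4,j=1: acc = 45+4 = 49
m=4,j=2: acc = 49+8 = 57
m=4,j=3: acc = 57+12 = 69
m=4,j=4: acc = 69+16 = 85
m=4,j=5: acc = 85+20 = 105
m=4,j=6: acc = 105+24 = 129
m=5,j=1: acc = 129+5 = 134
m=5,j=2: acc = 134+10 = 144
m=5,j=3: acc = 144+15 = 159
m=5,j=4: acc = 159+20 = 179
m=5,j=5: acc = 179+25 = 204
m=5,j=6: acc = 204+30 = 234
m=5,j=7: acc = 234+35 = 269
m=6,j=1: acc = 269+6 = 275
m=6,j=2: acc = 275+12 = 287
m=6,j=3: acc = 287+18 = 305
m=6,j=4: acc = 305+24 = 329
m=6,j=5: acc = 329+30 = 359
m=6,j=6: acc = 359+36 = 395
m=6,j=7: acc = 395+42 = 437
m=6,j=8: acc = 437+48 = 485

485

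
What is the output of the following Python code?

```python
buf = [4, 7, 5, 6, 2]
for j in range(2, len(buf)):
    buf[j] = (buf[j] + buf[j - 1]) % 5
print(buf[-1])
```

j=2: buf[2] = (5+7)%5 = 2 → [4, 7, 2, 6, 2]
j=3: buf[3] = (6+2)%5 = 3 → [4, 7, 2, 3, 2]
j=4: buf[4] = (2+3)%5 = 0 → [4, 7, 2, 3, 0]

0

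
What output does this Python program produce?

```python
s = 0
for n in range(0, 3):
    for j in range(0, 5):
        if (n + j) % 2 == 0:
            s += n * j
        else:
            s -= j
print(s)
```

2

n=0,j=0: even sum, s = 0+0 = 0
n=0,j=1: odd sum, s = 0-1 = -1
n=0,j=2: even sum, s = (-1)+0 = -1
n=0,j=3: odd sum, s = (-1)-3 = -4
n=0,j=4: even sum, s = (-4)+0 = -4
n=1,j=0: odd sum, s = (-4)-0 = -4
n=1,j=1: even sum, s = (-4)+1 = -3
n=1,j=2: odd sum, s = (-3)-2 = -5
n=1,j=3: even sum, s = (-5)+3 = -2
n=1,j=4: odd sum, s = (-2)-4 = -6
n=2,j=0: even sum, s = (-6)+0 = -6
n=2,j=1: odd sum, s = (-6)-1 = -7
n=2,j=2: even sum, s = (-7)+4 = -3
n=2,j=3: odd sum, s = (-3)-3 = -6
n=2,j=4: even sum, s = (-6)+8 = 2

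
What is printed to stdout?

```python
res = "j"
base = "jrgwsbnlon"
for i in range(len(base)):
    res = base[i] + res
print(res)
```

i=0: prepend 'j' → 'jj'
i=1: prepend 'r' → 'rjj'
i=2: prepend 'g' → 'grjj'
i=3: prepend 'w' → 'wgrjj'
i=4: prepend 's' → 'swgrjj'
i=5: prepend 'b' → 'bswgrjj'
i=6: prepend 'n' → 'nbswgrjj'
i=7: prepend 'l' → 'lnbswgrjj'
i=8: prepend 'o' → 'olnbswgrjj'
i=9: prepend 'n' → 'nolnbswgrjj'

nolnbswgrjj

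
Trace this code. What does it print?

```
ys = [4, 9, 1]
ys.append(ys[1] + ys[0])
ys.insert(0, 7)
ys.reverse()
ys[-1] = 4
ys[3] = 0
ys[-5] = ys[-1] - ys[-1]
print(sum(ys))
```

14

append ys[1]+ys[0] = 9+4 = 13 → [4, 9, 1, 13]
insert 7 at 0 → [7, 4, 9, 1, 13]
reverse → [13, 1, 9, 4, 7]
ys[-1] = 4 → [13, 1, 9, 4, 4]
ys[3] = 0 → [13, 1, 9, 0, 4]
ys[-5] = ys[-1]-ys[-1] = 4-4 = 0 → [0, 1, 9, 0, 4]
sum = 14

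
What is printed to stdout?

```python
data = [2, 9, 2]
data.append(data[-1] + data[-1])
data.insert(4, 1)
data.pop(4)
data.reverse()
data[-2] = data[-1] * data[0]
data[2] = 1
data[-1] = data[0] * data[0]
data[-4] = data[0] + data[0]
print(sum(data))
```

27

append data[-1]+data[-1] = 2+2 = 4 → [2, 9, 2, 4]
insert 1 at 4 → [2, 9, 2, 4, 1]
pop(4) removes 1 → [2, 9, 2, 4]
reverse → [4, 2, 9, 2]
data[-2] = data[-1]*data[0] = 2*4 = 8 → [4, 2, 8, 2]
data[2] = 1 → [4, 2, 1, 2]
data[-1] = data[0]*data[0] = 4*4 = 16 → [4, 2, 1, 16]
data[-4] = data[0]+data[0] = 4+4 = 8 → [8, 2, 1, 16]
sum = 27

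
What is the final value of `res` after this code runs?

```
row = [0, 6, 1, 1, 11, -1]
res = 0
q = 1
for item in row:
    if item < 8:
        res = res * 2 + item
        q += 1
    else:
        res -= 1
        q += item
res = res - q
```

item=0: <8, res = 0*2+0 = 0; q=2
item=6: <8, res = 0*2+6 = 6; q=3
item=1: <8, res = 6*2+1 = 13; q=4
item=1: <8, res = 13*2+1 = 27; q=5
item=11: not <8, res = 27-1 = 26; q=16
item=-1: <8, res = 26*2+(-1) = 51; q=17
res-q = 51-17 = 34

34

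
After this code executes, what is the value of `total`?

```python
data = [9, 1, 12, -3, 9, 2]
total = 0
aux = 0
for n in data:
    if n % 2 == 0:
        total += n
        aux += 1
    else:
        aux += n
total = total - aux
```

n=9: not even; aux=9
n=1: not even; aux=10
n=12: even, total = 0+12 = 12; aux=11
n=-3: not even; aux=8
n=9: not even; aux=17
n=2: even, total = 12+2 = 14; aux=18
total-aux = 14-18 = -4

-4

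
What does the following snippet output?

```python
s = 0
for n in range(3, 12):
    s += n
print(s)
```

63

n=3: s = 0+3 = 3
n=4: s = 3+4 = 7
n=5: s = 7+5 = 12
n=6: s = 12+6 = 18
n=7: s = 18+7 = 25
n=8: s = 25+8 = 33
n=9: s = 33+9 = 42
n=10: s = 42+10 = 52
n=11: s = 52+11 = 63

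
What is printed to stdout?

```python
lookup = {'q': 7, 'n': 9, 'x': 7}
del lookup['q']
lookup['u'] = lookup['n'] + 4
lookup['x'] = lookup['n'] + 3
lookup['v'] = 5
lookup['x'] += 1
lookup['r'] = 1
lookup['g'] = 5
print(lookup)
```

{'n': 9, 'x': 13, 'u': 13, 'v': 5, 'r': 1, 'g': 5}

del 'q' → {'n': 9, 'x': 7}
lookup['u'] = lookup['n']+4 = 13 → {'n': 9, 'x': 7, 'u': 13}
lookup['x'] = lookup['n']+3 = 12 → {'n': 9, 'x': 12, 'u': 13}
lookup['v'] = 5 → {'n': 9, 'x': 12, 'u': 13, 'v': 5}
lookup['x'] = 12+1 = 13 → {'n': 9, 'x': 13, 'u': 13, 'v': 5}
lookup['r'] = 1 → {'n': 9, 'x': 13, 'u': 13, 'v': 5, 'r': 1}
lookup['g'] = 5 → {'n': 9, 'x': 13, 'u': 13, 'v': 5, 'r': 1, 'g': 5}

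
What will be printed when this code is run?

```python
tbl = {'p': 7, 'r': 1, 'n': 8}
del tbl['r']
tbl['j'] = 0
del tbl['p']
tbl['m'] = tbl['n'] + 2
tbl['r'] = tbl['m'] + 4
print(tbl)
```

del 'r' → {'p': 7, 'n': 8}
tbl['j'] = 0 → {'p': 7, 'n': 8, 'j': 0}
del 'p' → {'n': 8, 'j': 0}
tbl['m'] = tbl['n']+2 = 10 → {'n': 8, 'j': 0, 'm': 10}
tbl['r'] = tbl['m']+4 = 14 → {'n': 8, 'j': 0, 'm': 10, 'r': 14}

{'n': 8, 'j': 0, 'm': 10, 'r': 14}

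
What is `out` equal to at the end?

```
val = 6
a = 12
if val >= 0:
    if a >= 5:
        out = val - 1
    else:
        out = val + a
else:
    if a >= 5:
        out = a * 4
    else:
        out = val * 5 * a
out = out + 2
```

7

val=6, a=12
val >= 0 is True; a >= 5 is True
→ out = val - 1 = 5
out = 5+2 = 7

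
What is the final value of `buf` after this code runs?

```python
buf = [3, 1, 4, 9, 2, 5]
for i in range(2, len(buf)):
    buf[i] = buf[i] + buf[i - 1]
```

i=2: buf[2] = 4+1 = 5 → [3, 1, 5, 9, 2, 5]
i=3: buf[3] = 9+5 = 14 → [3, 1, 5, 14, 2, 5]
i=4: buf[4] = 2+14 = 16 → [3, 1, 5, 14, 16, 5]
i=5: buf[5] = 5+16 = 21 → [3, 1, 5, 14, 16, 21]

[3, 1, 5, 14, 16, 21]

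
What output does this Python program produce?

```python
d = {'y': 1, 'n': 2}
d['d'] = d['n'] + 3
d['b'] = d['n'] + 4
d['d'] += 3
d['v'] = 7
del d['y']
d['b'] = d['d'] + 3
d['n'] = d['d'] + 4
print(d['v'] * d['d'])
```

56

d['d'] = d['n']+3 = 5 → {'y': 1, 'n': 2, 'd': 5}
d['b'] = d['n']+4 = 6 → {'y': 1, 'n': 2, 'd': 5, 'b': 6}
d['d'] = 5+3 = 8 → {'y': 1, 'n': 2, 'd': 8, 'b': 6}
d['v'] = 7 → {'y': 1, 'n': 2, 'd': 8, 'b': 6, 'v': 7}
del 'y' → {'n': 2, 'd': 8, 'b': 6, 'v': 7}
d['b'] = d['d']+3 = 11 → {'n': 2, 'd': 8, 'b': 11, 'v': 7}
d['n'] = d['d']+4 = 12 → {'n': 12, 'd': 8, 'b': 11, 'v': 7}
d['v']*d['d'] = 7*8 = 56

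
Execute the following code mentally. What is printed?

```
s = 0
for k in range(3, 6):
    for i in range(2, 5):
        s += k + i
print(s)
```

k=3,i=2: s = 0+5 = 5
k=3,i=3: s = 5+6 = 11
k=3,i=4: s = 11+7 = 18
k=4,i=2: s = 18+6 = 24
k=4,i=3: s = 24+7 = 31
k=4,i=4: s = 31+8 = 39
k=5,i=2: s = 39+7 = 46
k=5,i=3: s = 46+8 = 54
k=5,i=4: s = 54+9 = 63

63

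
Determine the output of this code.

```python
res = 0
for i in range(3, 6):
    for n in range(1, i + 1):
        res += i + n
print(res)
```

81

i=3,n=1: res = 0+4 = 4
i=3,n=2: res = 4+5 = 9
i=3,n=3: res = 9+6 = 15
i=4,n=1: res = 15+5 = 20
i=4,n=2: res = 20+6 = 26
i=4,n=3: res = 26+7 = 33
i=4,n=4: res = 33+8 = 41
i=5,n=1: res = 41+6 = 47
i=5,n=2: res = 47+7 = 54
i=5,n=3: res = 54+8 = 62
i=5,n=4: res = 62+9 = 71
i=5,n=5: res = 71+10 = 81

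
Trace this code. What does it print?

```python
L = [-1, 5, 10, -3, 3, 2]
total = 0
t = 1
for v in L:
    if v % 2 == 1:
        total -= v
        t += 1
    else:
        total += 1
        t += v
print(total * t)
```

v=-1: odd, total = 0-(-1) = 1; t=2
v=5: odd, total = 1-5 = -4; t=3
v=10: not odd, total = (-4)+1 = -3; t=13
v=-3: odd, total = (-3)-(-3) = 0; t=14
v=3: odd, total = 0-3 = -3; t=15
v=2: not odd, total = (-3)+1 = -2; t=17
total*t = (-2)*17 = -34

-34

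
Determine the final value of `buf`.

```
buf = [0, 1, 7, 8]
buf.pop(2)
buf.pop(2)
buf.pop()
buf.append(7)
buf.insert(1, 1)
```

[0, 1, 7]

pop(2) removes 7 → [0, 1, 8]
pop(2) removes 8 → [0, 1]
pop() removes 1 → [0]
append 7 → [0, 7]
insert 1 at 1 → [0, 1, 7]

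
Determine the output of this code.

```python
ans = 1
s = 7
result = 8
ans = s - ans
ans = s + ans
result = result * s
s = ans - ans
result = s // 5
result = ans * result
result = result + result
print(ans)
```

ans = 7-1 = 6
ans = 7+6 = 13
result = 8*7 = 56
s = 13-13 = 0
result = 0//5 = 0
result = 13*0 = 0
result = 0+0 = 0

13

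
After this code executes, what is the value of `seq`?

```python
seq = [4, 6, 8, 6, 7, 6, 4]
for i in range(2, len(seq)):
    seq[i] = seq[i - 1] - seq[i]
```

i=2: seq[2] = 6-8 = -2 → [4, 6, -2, 6, 7, 6, 4]
i=3: seq[3] = (-2)-6 = -8 → [4, 6, -2, -8, 7, 6, 4]
i=4: seq[4] = (-8)-7 = -15 → [4, 6, -2, -8, -15, 6, 4]
i=5: seq[5] = (-15)-6 = -21 → [4, 6, -2, -8, -15, -21, 4]
i=6: seq[6] = (-21)-4 = -25 → [4, 6, -2, -8, -15, -21, -25]

[4, 6, -2, -8, -15, -21, -25]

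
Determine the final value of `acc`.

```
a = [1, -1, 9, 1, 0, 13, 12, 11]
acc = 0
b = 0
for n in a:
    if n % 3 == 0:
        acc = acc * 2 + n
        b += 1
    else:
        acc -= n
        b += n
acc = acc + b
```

35

n=1: not %3==0, acc = 0-1 = -1; b=1
n=-1: not %3==0, acc = (-1)-(-1) = 0; b=0
n=9: %3==0, acc = 0*2+9 = 9; b=1
n=1: not %3==0, acc = 9-1 = 8; b=2
n=0: %3==0, acc = 8*2+0 = 16; b=3
n=13: not %3==0, acc = 16-13 = 3; b=16
n=12: %3==0, acc = 3*2+12 = 18; b=17
n=11: not %3==0, acc = 18-11 = 7; b=28
acc+b = 7+28 = 35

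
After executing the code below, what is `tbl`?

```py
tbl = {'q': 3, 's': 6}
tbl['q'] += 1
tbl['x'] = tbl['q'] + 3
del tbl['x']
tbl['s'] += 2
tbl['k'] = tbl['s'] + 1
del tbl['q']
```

tbl['q'] = 3+1 = 4 → {'q': 4, 's': 6}
tbl['x'] = tbl['q']+3 = 7 → {'q': 4, 's': 6, 'x': 7}
del 'x' → {'q': 4, 's': 6}
tbl['s'] = 6+2 = 8 → {'q': 4, 's': 8}
tbl['k'] = tbl['s']+1 = 9 → {'q': 4, 's': 8, 'k': 9}
del 'q' → {'s': 8, 'k': 9}

{'s': 8, 'k': 9}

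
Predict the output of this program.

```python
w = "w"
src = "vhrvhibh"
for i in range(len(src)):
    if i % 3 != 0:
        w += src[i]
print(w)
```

i=0: skip
i=1: add 'h' → 'wh'
i=2: add 'r' → 'whr'
i=3: skip
i=4: add 'h' → 'whrh'
i=5: add 'i' → 'whrhi'
i=6: skip
i=7: add 'h' → 'whrhih'

whrhih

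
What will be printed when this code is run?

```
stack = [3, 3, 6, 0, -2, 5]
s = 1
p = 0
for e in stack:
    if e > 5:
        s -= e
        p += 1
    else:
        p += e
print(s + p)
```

5

e=3: not >5; p=3
e=3: not >5; p=6
e=6: >5, s = 1-6 = -5; p=7
e=0: not >5; p=7
e=-2: not >5; p=5
e=5: not >5; p=10
s+p = (-5)+10 = 5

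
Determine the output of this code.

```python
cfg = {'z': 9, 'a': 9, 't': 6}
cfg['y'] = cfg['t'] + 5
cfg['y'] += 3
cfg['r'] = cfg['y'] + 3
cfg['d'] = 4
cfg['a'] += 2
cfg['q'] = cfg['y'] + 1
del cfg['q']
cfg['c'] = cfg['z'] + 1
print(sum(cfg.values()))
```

cfg['y'] = cfg['t']+5 = 11 → {'z': 9, 'a': 9, 't': 6, 'y': 11}
cfg['y'] = 11+3 = 14 → {'z': 9, 'a': 9, 't': 6, 'y': 14}
cfg['r'] = cfg['y']+3 = 17 → {'z': 9, 'a': 9, 't': 6, 'y': 14, 'r': 17}
cfg['d'] = 4 → {'z': 9, 'a': 9, 't': 6, 'y': 14, 'r': 17, 'd': 4}
cfg['a'] = 9+2 = 11 → {'z': 9, 'a': 11, 't': 6, 'y': 14, 'r': 17, 'd': 4}
cfg['q'] = cfg['y']+1 = 15 → {'z': 9, 'a': 11, 't': 6, 'y': 14, 'r': 17, 'd': 4, 'q': 15}
del 'q' → {'z': 9, 'a': 11, 't': 6, 'y': 14, 'r': 17, 'd': 4}
cfg['c'] = cfg['z']+1 = 10 → {'z': 9, 'a': 11, 't': 6, 'y': 14, 'r': 17, 'd': 4, 'c': 10}
sum of values = 71

71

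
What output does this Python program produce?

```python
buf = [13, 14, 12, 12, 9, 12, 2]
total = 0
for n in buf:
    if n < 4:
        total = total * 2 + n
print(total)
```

n=13: not <4
n=14: not <4
n=12: not <4
n=12: not <4
n=9: not <4
n=12: not <4
n=2: <4, total = 0*2+2 = 2

2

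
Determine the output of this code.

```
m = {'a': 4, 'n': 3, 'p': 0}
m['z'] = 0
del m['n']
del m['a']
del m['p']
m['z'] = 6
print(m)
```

m['z'] = 0 → {'a': 4, 'n': 3, 'p': 0, 'z': 0}
del 'n' → {'a': 4, 'p': 0, 'z': 0}
del 'a' → {'p': 0, 'z': 0}
del 'p' → {'z': 0}
m['z'] = 6 → {'z': 6}

{'z': 6}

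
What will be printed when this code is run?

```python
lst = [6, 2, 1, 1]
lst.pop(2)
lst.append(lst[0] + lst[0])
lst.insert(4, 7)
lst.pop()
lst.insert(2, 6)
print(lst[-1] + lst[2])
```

18

pop(2) removes 1 → [6, 2, 1]
append lst[0]+lst[0] = 6+6 = 12 → [6, 2, 1, 12]
insert 7 at 4 → [6, 2, 1, 12, 7]
pop() removes 7 → [6, 2, 1, 12]
insert 6 at 2 → [6, 2, 6, 1, 12]
lst[-1]+lst[2] = 12+6 = 18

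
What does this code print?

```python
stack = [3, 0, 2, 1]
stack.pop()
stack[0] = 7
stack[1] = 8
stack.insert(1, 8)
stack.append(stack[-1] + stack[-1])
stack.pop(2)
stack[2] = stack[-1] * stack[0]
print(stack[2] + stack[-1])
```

32

pop() removes 1 → [3, 0, 2]
stack[0] = 7 → [7, 0, 2]
stack[1] = 8 → [7, 8, 2]
insert 8 at 1 → [7, 8, 8, 2]
append stack[-1]+stack[-1] = 2+2 = 4 → [7, 8, 8, 2, 4]
pop(2) removes 8 → [7, 8, 2, 4]
stack[2] = stack[-1]*stack[0] = 4*7 = 28 → [7, 8, 28, 4]
stack[2]+stack[-1] = 28+4 = 32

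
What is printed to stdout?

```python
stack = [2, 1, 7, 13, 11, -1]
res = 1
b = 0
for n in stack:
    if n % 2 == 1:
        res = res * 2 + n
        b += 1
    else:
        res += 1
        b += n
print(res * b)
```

n=2: not odd, res = 1+1 = 2; b=2
n=1: odd, res = 2*2+1 = 5; b=3
n=7: odd, res = 5*2+7 = 17; b=4
n=13: odd, res = 17*2+13 = 47; b=5
n=11: odd, res = 47*2+11 = 105; b=6
n=-1: odd, res = 105*2+(-1) = 209; b=7
res*b = 209*7 = 1463

1463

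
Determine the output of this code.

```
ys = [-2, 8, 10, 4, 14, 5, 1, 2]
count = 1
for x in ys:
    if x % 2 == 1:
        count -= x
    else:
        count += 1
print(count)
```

x=-2: not odd, count = 1+1 = 2
x=8: not odd, count = 2+1 = 3
x=10: not odd, count = 3+1 = 4
x=4: not odd, count = 4+1 = 5
x=14: not odd, count = 5+1 = 6
x=5: odd, count = 6-5 = 1
x=1: odd, count = 1-1 = 0
x=2: not odd, count = 0+1 = 1

1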